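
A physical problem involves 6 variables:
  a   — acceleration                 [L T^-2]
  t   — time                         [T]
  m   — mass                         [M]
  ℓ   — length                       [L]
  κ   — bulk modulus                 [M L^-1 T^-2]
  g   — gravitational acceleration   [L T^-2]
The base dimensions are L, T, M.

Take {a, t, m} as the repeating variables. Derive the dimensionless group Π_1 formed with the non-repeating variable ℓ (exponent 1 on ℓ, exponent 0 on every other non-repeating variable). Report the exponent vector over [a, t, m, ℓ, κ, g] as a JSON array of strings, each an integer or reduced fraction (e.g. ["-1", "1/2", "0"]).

Exponent matrix [L,T,M] × [a,t,m,ℓ,κ,g]:
  L: [ 1  0  0  1 -1  1]
  T: [-2  1  0  0 -2 -2]
  M: [ 0  0  1  0  1  0]
Row reduction gives pivot columns a,t,m; rank = 3
Pivot set = {a,t,m}, free = {ℓ,κ,g}
RREF:
  r0: [   1    0    0    1   -1    1]
  r1: [   0    1    0    2   -4    0]
  r2: [   0    0    1    0    1    0]
Fix exponent of ℓ at 1, κ at 0, g at 0; solve each RREF row for its pivot's exponent:
  r0: exp(a) + (1)·1 = 0 ⇒ exp(a) = -1
  r1: exp(t) + (2)·1 = 0 ⇒ exp(t) = -2
  r2: exp(m) + (0)·1 = 0 ⇒ exp(m) = 0
Π_1 = a^-1 · t^-2 · ℓ

["-1", "-2", "0", "1", "0", "0"]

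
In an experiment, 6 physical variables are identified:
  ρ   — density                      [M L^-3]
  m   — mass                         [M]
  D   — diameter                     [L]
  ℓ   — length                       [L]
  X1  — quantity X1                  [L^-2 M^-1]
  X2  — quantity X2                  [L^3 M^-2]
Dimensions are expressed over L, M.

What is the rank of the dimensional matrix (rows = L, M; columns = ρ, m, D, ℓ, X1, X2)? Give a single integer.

Dimensional matrix (L×M by ρ×m×D×ℓ×X1×X2):
  L: [-3  0  1  1 -2  3]
  M: [ 1  1  0  0 -1 -2]
Echelon form has 2 nonzero rows (pivots: ρ,m)

2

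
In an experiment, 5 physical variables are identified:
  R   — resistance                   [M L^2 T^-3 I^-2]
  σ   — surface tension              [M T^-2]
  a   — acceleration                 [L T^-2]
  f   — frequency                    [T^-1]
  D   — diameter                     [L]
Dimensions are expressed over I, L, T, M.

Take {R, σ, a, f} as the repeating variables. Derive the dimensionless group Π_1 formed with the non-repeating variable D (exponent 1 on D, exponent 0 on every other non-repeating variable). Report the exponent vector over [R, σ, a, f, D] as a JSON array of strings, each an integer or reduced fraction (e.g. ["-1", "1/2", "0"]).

["0", "0", "-1", "2", "1"]

Dimensional matrix (I×L×T×M by R×σ×a×f×D):
  I: [-2  0  0  0  0]
  L: [ 2  0  1  0  1]
  T: [-3 -2 -2 -1  0]
  M: [ 1  1  0  0  0]
Echelon form has 4 nonzero rows (pivots: R,σ,a,f)
Pivot set = {R,σ,a,f}, free = {D}
RREF:
  r0: [   1    0    0    0    0]
  r1: [   0    1    0    0    0]
  r2: [   0    0    1    0    1]
  r3: [   0    0    0    1   -2]
Fix exponent of D at 1; solve each RREF row for its pivot's exponent:
  r0: exp(R) + (0)·1 = 0 ⇒ exp(R) = 0
  r1: exp(σ) + (0)·1 = 0 ⇒ exp(σ) = 0
  r2: exp(a) + (1)·1 = 0 ⇒ exp(a) = -1
  r3: exp(f) + (-2)·1 = 0 ⇒ exp(f) = 2
Π_1 = a^-1 · f^2 · D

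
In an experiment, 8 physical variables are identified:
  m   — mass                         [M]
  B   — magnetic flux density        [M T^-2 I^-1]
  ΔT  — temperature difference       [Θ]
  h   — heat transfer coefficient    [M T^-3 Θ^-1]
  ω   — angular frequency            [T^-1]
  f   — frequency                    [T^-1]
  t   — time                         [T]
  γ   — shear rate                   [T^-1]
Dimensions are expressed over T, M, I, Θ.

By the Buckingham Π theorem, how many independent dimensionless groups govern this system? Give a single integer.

Dimensional matrix (T×M×I×Θ by m×B×ΔT×h×ω×f×t×γ):
  T: [ 0 -2  0 -3 -1 -1  1 -1]
  M: [ 1  1  0  1  0  0  0  0]
  I: [ 0 -1  0  0  0  0  0  0]
  Θ: [ 0  0  1 -1  0  0  0  0]
Echelon form has 4 nonzero rows (pivots: m,B,ΔT,h)
n=8, r=4 ⇒ 4 dimensionless groups

4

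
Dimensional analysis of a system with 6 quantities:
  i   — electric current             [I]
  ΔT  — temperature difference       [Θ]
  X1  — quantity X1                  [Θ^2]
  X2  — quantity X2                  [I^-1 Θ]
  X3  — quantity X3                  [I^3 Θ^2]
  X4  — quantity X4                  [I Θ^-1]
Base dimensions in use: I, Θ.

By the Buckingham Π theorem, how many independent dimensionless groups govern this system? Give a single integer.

4

Write exponents as rows I,Θ / cols i,ΔT,X1,X2,X3,X4:
  I: [ 1  0  0 -1  3  1]
  Θ: [ 0  1  2  1  2 -1]
Echelon form has 2 nonzero rows (pivots: i,ΔT)
Π count = n − r = 6 − 2 = 4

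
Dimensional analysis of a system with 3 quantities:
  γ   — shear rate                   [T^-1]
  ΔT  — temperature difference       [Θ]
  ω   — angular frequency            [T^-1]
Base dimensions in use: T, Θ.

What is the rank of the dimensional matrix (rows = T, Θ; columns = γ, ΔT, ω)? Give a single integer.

Write exponents as rows T,Θ / cols γ,ΔT,ω:
  T: [-1  0 -1]
  Θ: [ 0  1  0]
RREF → pivots at {γ,ΔT} ⇒ r = 2

2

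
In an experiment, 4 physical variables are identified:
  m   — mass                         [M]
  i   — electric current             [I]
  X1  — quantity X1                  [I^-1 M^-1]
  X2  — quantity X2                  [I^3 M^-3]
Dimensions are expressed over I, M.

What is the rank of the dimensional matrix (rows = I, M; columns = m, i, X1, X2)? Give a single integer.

2

Dimensional matrix (I×M by m×i×X1×X2):
  I: [ 0  1 -1  3]
  M: [ 1  0 -1 -3]
Echelon form has 2 nonzero rows (pivots: m,i)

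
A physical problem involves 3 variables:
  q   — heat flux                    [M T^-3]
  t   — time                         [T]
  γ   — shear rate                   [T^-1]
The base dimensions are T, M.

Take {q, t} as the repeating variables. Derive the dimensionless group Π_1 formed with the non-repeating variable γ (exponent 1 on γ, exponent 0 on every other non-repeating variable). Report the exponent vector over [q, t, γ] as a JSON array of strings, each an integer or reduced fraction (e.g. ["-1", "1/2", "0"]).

["0", "1", "1"]

Exponent matrix [T,M] × [q,t,γ]:
  T: [-3  1 -1]
  M: [ 1  0  0]
Row reduction gives pivot columns q,t; rank = 2
Repeat: q,t; free: γ
RREF:
  r0: [   1    0    0]
  r1: [   0    1   -1]
Fix exponent of γ at 1; solve each RREF row for its pivot's exponent:
  r0: exp(q) + (0)·1 = 0 ⇒ exp(q) = 0
  r1: exp(t) + (-1)·1 = 0 ⇒ exp(t) = 1
Π_1 = t · γ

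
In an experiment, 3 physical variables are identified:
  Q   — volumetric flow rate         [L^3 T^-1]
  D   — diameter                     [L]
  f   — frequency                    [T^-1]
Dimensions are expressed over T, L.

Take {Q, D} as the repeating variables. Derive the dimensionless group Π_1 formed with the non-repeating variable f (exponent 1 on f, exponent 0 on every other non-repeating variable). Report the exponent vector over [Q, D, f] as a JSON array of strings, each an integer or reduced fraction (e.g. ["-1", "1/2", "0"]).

["-1", "3", "1"]

Write exponents as rows T,L / cols Q,D,f:
  T: [-1  0 -1]
  L: [ 3  1  0]
RREF → pivots at {Q,D} ⇒ r = 2
Pivot set = {Q,D}, free = {f}
RREF:
  r0: [   1    0    1]
  r1: [   0    1   -3]
Fix exponent of f at 1; solve each RREF row for its pivot's exponent:
  r0: exp(Q) + (1)·1 = 0 ⇒ exp(Q) = -1
  r1: exp(D) + (-3)·1 = 0 ⇒ exp(D) = 3
Π_1 = Q^-1 · D^3 · f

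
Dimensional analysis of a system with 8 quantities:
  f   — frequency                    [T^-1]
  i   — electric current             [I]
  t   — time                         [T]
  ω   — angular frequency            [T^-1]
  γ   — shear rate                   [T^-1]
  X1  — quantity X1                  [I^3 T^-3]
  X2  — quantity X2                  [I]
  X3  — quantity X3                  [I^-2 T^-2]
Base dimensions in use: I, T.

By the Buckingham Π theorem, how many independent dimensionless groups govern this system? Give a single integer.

6

Dimensional matrix (I×T by f×i×t×ω×γ×X1×X2×X3):
  I: [ 0  1  0  0  0  3  1 -2]
  T: [-1  0  1 -1 -1 -3  0 -2]
Echelon form has 2 nonzero rows (pivots: f,i)
Π count = n − r = 8 − 2 = 6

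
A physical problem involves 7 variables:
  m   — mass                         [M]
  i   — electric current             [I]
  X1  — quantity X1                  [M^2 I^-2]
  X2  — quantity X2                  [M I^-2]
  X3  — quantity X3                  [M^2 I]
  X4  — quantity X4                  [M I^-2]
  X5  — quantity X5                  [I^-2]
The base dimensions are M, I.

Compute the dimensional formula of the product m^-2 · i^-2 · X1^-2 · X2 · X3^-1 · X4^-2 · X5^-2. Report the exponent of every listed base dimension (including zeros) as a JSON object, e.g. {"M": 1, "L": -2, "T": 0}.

Write exponents as rows M,I / cols m,i,X1,X2,X3,X4,X5:
  M: [ 1  0  2  1  2  1  0]
  I: [ 0  1 -2 -2  1 -2 -2]
  [M]: (-2)·1+(-2)·0+(-2)·2+(1)·1+(-1)·2+(-2)·1+(-2)·0 = -9
  [I]: (-2)·0+(-2)·1+(-2)·-2+(1)·-2+(-1)·1+(-2)·-2+(-2)·-2 = 7
⇒ M^-9 I^7

{"M": -9, "I": 7}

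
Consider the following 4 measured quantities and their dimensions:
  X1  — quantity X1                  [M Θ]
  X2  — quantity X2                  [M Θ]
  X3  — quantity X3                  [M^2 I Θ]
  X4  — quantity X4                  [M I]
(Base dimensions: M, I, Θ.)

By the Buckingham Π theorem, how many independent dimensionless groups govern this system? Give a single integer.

Write exponents as rows M,I,Θ / cols X1,X2,X3,X4:
  M: [ 1  1  2  1]
  I: [ 0  0  1  1]
  Θ: [ 1  1  1  0]
RREF → pivots at {X1,X3} ⇒ r = 2
4 vars − rank 2 = 2 Π groups

2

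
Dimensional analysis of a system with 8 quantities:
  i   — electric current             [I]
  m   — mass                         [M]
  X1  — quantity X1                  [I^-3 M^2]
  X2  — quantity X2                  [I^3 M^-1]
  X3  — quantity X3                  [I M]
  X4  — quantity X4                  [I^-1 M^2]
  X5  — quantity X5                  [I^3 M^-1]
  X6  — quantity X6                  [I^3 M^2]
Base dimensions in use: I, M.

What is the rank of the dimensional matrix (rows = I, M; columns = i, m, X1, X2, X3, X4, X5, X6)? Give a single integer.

2

Write exponents as rows I,M / cols i,m,X1,X2,X3,X4,X5,X6:
  I: [ 1  0 -3  3  1 -1  3  3]
  M: [ 0  1  2 -1  1  2 -1  2]
Echelon form has 2 nonzero rows (pivots: i,m)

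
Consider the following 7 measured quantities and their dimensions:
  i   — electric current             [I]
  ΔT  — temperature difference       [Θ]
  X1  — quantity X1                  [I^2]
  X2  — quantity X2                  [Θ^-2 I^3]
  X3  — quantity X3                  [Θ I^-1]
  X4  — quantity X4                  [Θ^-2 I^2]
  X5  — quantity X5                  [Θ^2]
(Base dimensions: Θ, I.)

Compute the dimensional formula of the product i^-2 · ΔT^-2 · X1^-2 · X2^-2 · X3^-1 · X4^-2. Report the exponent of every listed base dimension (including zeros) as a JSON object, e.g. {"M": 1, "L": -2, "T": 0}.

Dimensional matrix (Θ×I by i×ΔT×X1×X2×X3×X4×X5):
  Θ: [ 0  1  0 -2  1 -2  2]
  I: [ 1  0  2  3 -1  2  0]
  [Θ]: (-2)·0+(-2)·1+(-2)·0+(-2)·-2+(-1)·1+(-2)·-2 = 5
  [I]: (-2)·1+(-2)·0+(-2)·2+(-2)·3+(-1)·-1+(-2)·2 = -15
⇒ Θ^5 I^-15

{"Θ": 5, "I": -15}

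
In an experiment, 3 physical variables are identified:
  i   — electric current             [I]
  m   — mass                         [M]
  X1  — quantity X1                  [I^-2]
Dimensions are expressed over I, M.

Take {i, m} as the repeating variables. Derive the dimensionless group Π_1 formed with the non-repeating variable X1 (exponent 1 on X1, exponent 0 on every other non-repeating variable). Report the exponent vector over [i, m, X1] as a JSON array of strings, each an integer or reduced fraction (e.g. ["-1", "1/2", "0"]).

["2", "0", "1"]

Exponent matrix [I,M] × [i,m,X1]:
  I: [ 1  0 -2]
  M: [ 0  1  0]
RREF → pivots at {i,m} ⇒ r = 2
Repeat: i,m; free: X1
RREF:
  r0: [   1    0   -2]
  r1: [   0    1    0]
Fix exponent of X1 at 1; solve each RREF row for its pivot's exponent:
  r0: exp(i) + (-2)·1 = 0 ⇒ exp(i) = 2
  r1: exp(m) + (0)·1 = 0 ⇒ exp(m) = 0
Π_1 = i^2 · X1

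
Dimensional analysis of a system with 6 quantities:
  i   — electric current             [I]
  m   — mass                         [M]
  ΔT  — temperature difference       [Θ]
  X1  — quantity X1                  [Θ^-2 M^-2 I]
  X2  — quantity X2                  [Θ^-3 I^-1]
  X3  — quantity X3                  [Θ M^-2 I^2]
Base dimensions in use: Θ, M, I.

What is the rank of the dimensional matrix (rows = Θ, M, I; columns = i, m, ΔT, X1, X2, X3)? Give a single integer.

3

Write exponents as rows Θ,M,I / cols i,m,ΔT,X1,X2,X3:
  Θ: [ 0  0  1 -2 -3  1]
  M: [ 0  1  0 -2  0 -2]
  I: [ 1  0  0  1 -1  2]
RREF → pivots at {i,m,ΔT} ⇒ r = 3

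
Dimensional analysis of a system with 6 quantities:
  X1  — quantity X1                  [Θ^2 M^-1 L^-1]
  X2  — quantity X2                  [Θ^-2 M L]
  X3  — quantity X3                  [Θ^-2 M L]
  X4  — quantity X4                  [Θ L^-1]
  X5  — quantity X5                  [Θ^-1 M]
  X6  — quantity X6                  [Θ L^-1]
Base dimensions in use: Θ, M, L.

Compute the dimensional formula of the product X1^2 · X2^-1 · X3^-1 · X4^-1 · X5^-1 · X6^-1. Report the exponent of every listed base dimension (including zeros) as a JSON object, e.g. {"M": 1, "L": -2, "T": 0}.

{"Θ": 7, "M": -5, "L": -2}

Exponent matrix [Θ,M,L] × [X1,X2,X3,X4,X5,X6]:
  Θ: [ 2 -2 -2  1 -1  1]
  M: [-1  1  1  0  1  0]
  L: [-1  1  1 -1  0 -1]
  [Θ]: (2)·2+(-1)·-2+(-1)·-2+(-1)·1+(-1)·-1+(-1)·1 = 7
  [M]: (2)·-1+(-1)·1+(-1)·1+(-1)·0+(-1)·1+(-1)·0 = -5
  [L]: (2)·-1+(-1)·1+(-1)·1+(-1)·-1+(-1)·0+(-1)·-1 = -2
⇒ Θ^7 M^-5 L^-2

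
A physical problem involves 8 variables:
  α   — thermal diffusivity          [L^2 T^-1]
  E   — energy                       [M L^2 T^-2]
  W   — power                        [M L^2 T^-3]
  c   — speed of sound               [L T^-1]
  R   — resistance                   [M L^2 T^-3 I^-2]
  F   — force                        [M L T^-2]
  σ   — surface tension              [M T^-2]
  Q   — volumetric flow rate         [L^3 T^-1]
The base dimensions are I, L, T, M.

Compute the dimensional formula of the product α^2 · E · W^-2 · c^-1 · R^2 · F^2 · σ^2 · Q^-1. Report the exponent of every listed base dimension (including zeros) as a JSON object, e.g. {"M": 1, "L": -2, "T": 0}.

Exponent matrix [I,L,T,M] × [α,E,W,c,R,F,σ,Q]:
  I: [ 0  0  0  0 -2  0  0  0]
  L: [ 2  2  2  1  2  1  0  3]
  T: [-1 -2 -3 -1 -3 -2 -2 -1]
  M: [ 0  1  1  0  1  1  1  0]
  [I]: (2)·0+(1)·0+(-2)·0+(-1)·0+(2)·-2+(2)·0+(2)·0+(-1)·0 = -4
  [L]: (2)·2+(1)·2+(-2)·2+(-1)·1+(2)·2+(2)·1+(2)·0+(-1)·3 = 4
  [T]: (2)·-1+(1)·-2+(-2)·-3+(-1)·-1+(2)·-3+(2)·-2+(2)·-2+(-1)·-1 = -10
  [M]: (2)·0+(1)·1+(-2)·1+(-1)·0+(2)·1+(2)·1+(2)·1+(-1)·0 = 5
⇒ I^-4 L^4 T^-10 M^5

{"I": -4, "L": 4, "T": -10, "M": 5}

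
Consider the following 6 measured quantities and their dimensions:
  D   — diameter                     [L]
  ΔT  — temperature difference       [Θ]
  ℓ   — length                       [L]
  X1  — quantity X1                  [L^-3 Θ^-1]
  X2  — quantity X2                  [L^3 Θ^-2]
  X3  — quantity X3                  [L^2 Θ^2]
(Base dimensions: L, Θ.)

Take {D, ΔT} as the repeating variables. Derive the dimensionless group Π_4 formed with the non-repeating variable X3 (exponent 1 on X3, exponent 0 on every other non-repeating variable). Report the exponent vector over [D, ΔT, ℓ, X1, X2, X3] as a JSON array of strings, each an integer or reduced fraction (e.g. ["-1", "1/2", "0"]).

["-2", "-2", "0", "0", "0", "1"]

Exponent matrix [L,Θ] × [D,ΔT,ℓ,X1,X2,X3]:
  L: [ 1  0  1 -3  3  2]
  Θ: [ 0  1  0 -1 -2  2]
Echelon form has 2 nonzero rows (pivots: D,ΔT)
Pivot set = {D,ΔT}, free = {ℓ,X1,X2,X3}
RREF:
  r0: [   1    0    1   -3    3    2]
  r1: [   0    1    0   -1   -2    2]
Fix exponent of X3 at 1, ℓ at 0, X1 at 0, X2 at 0; solve each RREF row for its pivot's exponent:
  r0: exp(D) + (2)·1 = 0 ⇒ exp(D) = -2
  r1: exp(ΔT) + (2)·1 = 0 ⇒ exp(ΔT) = -2
Π_4 = D^-2 · ΔT^-2 · X3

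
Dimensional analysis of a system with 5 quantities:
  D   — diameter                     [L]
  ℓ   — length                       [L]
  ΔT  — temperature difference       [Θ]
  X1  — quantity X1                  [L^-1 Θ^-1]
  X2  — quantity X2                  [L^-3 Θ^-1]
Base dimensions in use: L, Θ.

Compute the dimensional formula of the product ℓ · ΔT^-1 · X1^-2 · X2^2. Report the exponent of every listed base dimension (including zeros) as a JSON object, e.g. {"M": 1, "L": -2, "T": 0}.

Exponent matrix [L,Θ] × [D,ℓ,ΔT,X1,X2]:
  L: [ 1  1  0 -1 -3]
  Θ: [ 0  0  1 -1 -1]
  [L]: (1)·1+(-1)·0+(-2)·-1+(2)·-3 = -3
  [Θ]: (1)·0+(-1)·1+(-2)·-1+(2)·-1 = -1
⇒ L^-3 Θ^-1

{"L": -3, "Θ": -1}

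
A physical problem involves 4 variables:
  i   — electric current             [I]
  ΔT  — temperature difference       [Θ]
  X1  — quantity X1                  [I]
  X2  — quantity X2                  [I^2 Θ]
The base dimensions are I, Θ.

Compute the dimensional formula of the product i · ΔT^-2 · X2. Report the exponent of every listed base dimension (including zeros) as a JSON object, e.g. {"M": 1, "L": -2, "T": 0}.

{"I": 3, "Θ": -1}

Dimensional matrix (I×Θ by i×ΔT×X1×X2):
  I: [ 1  0  1  2]
  Θ: [ 0  1  0  1]
  [I]: (1)·1+(-2)·0+(1)·2 = 3
  [Θ]: (1)·0+(-2)·1+(1)·1 = -1
⇒ I^3 Θ^-1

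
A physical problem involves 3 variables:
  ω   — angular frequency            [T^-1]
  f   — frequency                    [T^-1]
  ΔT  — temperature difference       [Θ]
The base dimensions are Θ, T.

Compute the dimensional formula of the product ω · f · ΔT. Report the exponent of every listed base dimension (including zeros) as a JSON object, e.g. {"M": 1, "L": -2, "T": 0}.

{"Θ": 1, "T": -2}

Write exponents as rows Θ,T / cols ω,f,ΔT:
  Θ: [ 0  0  1]
  T: [-1 -1  0]
  [Θ]: (1)·0+(1)·0+(1)·1 = 1
  [T]: (1)·-1+(1)·-1+(1)·0 = -2
⇒ Θ T^-2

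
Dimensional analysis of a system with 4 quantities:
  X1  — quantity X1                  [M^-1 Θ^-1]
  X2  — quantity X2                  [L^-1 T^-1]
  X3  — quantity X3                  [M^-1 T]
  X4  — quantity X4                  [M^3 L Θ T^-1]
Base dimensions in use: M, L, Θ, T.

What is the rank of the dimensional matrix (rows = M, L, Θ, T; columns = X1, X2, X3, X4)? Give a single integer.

3

Exponent matrix [M,L,Θ,T] × [X1,X2,X3,X4]:
  M: [-1  0 -1  3]
  L: [ 0 -1  0  1]
  Θ: [-1  0  0  1]
  T: [ 0 -1  1 -1]
RREF → pivots at {X1,X2,X3} ⇒ r = 3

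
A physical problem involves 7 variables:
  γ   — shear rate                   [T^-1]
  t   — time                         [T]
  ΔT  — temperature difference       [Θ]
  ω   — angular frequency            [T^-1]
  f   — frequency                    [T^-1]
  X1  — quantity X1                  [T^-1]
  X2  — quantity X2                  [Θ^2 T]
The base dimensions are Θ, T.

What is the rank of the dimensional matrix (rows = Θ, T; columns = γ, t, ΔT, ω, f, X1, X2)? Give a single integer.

2

Exponent matrix [Θ,T] × [γ,t,ΔT,ω,f,X1,X2]:
  Θ: [ 0  0  1  0  0  0  2]
  T: [-1  1  0 -1 -1 -1  1]
Row reduction gives pivot columns γ,ΔT; rank = 2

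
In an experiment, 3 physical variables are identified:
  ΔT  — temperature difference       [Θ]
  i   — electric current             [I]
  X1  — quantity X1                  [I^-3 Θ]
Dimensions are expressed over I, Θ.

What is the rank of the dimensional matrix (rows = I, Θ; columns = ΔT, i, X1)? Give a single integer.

2

Exponent matrix [I,Θ] × [ΔT,i,X1]:
  I: [ 0  1 -3]
  Θ: [ 1  0  1]
Echelon form has 2 nonzero rows (pivots: ΔT,i)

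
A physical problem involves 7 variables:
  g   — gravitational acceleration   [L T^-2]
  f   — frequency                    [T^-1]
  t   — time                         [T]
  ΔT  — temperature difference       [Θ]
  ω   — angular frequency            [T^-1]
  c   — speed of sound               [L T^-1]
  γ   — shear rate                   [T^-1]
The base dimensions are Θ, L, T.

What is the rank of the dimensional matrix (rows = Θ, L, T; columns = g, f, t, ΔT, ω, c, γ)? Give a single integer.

Dimensional matrix (Θ×L×T by g×f×t×ΔT×ω×c×γ):
  Θ: [ 0  0  0  1  0  0  0]
  L: [ 1  0  0  0  0  1  0]
  T: [-2 -1  1  0 -1 -1 -1]
Echelon form has 3 nonzero rows (pivots: g,f,ΔT)

3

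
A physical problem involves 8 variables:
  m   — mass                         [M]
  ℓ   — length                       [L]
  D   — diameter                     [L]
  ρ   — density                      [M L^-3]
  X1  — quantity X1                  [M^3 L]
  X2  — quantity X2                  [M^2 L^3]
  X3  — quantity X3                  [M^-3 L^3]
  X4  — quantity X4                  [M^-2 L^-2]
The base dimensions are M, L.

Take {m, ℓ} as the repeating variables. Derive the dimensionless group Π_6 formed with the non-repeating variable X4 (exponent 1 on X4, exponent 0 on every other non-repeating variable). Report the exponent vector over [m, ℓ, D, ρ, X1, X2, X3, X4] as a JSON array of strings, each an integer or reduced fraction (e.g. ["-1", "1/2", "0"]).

Exponent matrix [M,L] × [m,ℓ,D,ρ,X1,X2,X3,X4]:
  M: [ 1  0  0  1  3  2 -3 -2]
  L: [ 0  1  1 -3  1  3  3 -2]
Echelon form has 2 nonzero rows (pivots: m,ℓ)
Pivot set = {m,ℓ}, free = {D,ρ,X1,X2,X3,X4}
RREF:
  r0: [   1    0    0    1    3    2   -3   -2]
  r1: [   0    1    1   -3    1    3    3   -2]
Fix exponent of X4 at 1, D at 0, ρ at 0, X1 at 0, X2 at 0, X3 at 0; solve each RREF row for its pivot's exponent:
  r0: exp(m) + (-2)·1 = 0 ⇒ exp(m) = 2
  r1: exp(ℓ) + (-2)·1 = 0 ⇒ exp(ℓ) = 2
Π_6 = m^2 · ℓ^2 · X4

["2", "2", "0", "0", "0", "0", "0", "1"]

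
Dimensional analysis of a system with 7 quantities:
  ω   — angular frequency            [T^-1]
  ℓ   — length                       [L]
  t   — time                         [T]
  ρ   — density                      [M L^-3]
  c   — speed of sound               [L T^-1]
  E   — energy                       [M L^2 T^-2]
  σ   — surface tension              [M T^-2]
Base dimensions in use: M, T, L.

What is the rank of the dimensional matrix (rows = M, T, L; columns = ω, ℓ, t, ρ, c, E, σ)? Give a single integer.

Dimensional matrix (M×T×L by ω×ℓ×t×ρ×c×E×σ):
  M: [ 0  0  0  1  0  1  1]
  T: [-1  0  1  0 -1 -2 -2]
  L: [ 0  1  0 -3  1  2  0]
RREF → pivots at {ω,ℓ,ρ} ⇒ r = 3

3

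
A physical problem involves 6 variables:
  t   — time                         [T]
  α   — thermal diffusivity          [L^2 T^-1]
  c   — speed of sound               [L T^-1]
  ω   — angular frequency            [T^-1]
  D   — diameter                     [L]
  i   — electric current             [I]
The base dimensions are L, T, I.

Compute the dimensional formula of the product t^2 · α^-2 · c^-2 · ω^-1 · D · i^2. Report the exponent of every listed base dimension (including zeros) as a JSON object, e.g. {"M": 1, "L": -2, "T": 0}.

Exponent matrix [L,T,I] × [t,α,c,ω,D,i]:
  L: [ 0  2  1  0  1  0]
  T: [ 1 -1 -1 -1  0  0]
  I: [ 0  0  0  0  0  1]
  [L]: (2)·0+(-2)·2+(-2)·1+(-1)·0+(1)·1+(2)·0 = -5
  [T]: (2)·1+(-2)·-1+(-2)·-1+(-1)·-1+(1)·0+(2)·0 = 7
  [I]: (2)·0+(-2)·0+(-2)·0+(-1)·0+(1)·0+(2)·1 = 2
⇒ L^-5 T^7 I^2

{"L": -5, "T": 7, "I": 2}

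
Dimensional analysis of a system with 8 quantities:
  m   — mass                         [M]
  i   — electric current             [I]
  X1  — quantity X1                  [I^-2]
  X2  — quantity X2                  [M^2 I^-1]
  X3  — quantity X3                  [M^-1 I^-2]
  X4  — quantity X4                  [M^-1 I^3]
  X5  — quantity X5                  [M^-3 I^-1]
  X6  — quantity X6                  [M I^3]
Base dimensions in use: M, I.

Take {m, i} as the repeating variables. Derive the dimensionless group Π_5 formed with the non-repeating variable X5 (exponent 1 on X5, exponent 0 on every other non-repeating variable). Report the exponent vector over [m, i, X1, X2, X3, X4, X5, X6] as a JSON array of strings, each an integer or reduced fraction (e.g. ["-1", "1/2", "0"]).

Write exponents as rows M,I / cols m,i,X1,X2,X3,X4,X5,X6:
  M: [ 1  0  0  2 -1 -1 -3  1]
  I: [ 0  1 -2 -1 -2  3 -1  3]
RREF → pivots at {m,i} ⇒ r = 2
Pivot set = {m,i}, free = {X1,X2,X3,X4,X5,X6}
RREF:
  r0: [   1    0    0    2   -1   -1   -3    1]
  r1: [   0    1   -2   -1   -2    3   -1    3]
Fix exponent of X5 at 1, X1 at 0, X2 at 0, X3 at 0, X4 at 0, X6 at 0; solve each RREF row for its pivot's exponent:
  r0: exp(m) + (-3)·1 = 0 ⇒ exp(m) = 3
  r1: exp(i) + (-1)·1 = 0 ⇒ exp(i) = 1
Π_5 = m^3 · i · X5

["3", "1", "0", "0", "0", "0", "1", "0"]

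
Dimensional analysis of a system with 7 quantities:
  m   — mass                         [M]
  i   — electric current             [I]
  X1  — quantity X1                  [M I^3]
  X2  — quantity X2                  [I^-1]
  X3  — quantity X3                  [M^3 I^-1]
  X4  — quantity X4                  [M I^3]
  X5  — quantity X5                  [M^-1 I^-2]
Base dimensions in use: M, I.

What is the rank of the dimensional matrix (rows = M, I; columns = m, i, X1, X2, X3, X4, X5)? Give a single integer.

2

Exponent matrix [M,I] × [m,i,X1,X2,X3,X4,X5]:
  M: [ 1  0  1  0  3  1 -1]
  I: [ 0  1  3 -1 -1  3 -2]
RREF → pivots at {m,i} ⇒ r = 2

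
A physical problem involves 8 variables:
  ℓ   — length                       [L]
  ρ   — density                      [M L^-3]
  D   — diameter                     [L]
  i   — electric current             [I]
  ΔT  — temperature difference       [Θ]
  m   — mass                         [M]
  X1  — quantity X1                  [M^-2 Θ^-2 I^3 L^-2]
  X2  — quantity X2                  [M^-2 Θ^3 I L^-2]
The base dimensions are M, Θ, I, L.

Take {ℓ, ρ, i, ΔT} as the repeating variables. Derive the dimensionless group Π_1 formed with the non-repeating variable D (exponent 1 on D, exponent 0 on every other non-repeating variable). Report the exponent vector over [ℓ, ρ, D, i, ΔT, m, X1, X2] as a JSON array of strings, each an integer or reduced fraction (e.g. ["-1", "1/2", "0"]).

Dimensional matrix (M×Θ×I×L by ℓ×ρ×D×i×ΔT×m×X1×X2):
  M: [ 0  1  0  0  0  1 -2 -2]
  Θ: [ 0  0  0  0  1  0 -2  3]
  I: [ 0  0  0  1  0  0  3  1]
  L: [ 1 -3  1  0  0  0 -2 -2]
Row reduction gives pivot columns ℓ,ρ,i,ΔT; rank = 4
Repeat: ℓ,ρ,i,ΔT; free: D,m,X1,X2
RREF:
  r0: [   1    0    1    0    0    3   -8   -8]
  r1: [   0    1    0    0    0    1   -2   -2]
  r2: [   0    0    0    1    0    0    3    1]
  r3: [   0    0    0    0    1    0   -2    3]
Fix exponent of D at 1, m at 0, X1 at 0, X2 at 0; solve each RREF row for its pivot's exponent:
  r0: exp(ℓ) + (1)·1 = 0 ⇒ exp(ℓ) = -1
  r1: exp(ρ) + (0)·1 = 0 ⇒ exp(ρ) = 0
  r2: exp(i) + (0)·1 = 0 ⇒ exp(i) = 0
  r3: exp(ΔT) + (0)·1 = 0 ⇒ exp(ΔT) = 0
Π_1 = ℓ^-1 · D

["-1", "0", "1", "0", "0", "0", "0", "0"]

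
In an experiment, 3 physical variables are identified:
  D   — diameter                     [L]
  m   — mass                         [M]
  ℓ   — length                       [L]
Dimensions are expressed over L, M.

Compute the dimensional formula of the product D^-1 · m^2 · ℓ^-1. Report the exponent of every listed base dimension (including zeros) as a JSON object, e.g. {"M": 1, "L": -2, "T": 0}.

{"L": -2, "M": 2}

Exponent matrix [L,M] × [D,m,ℓ]:
  L: [ 1  0  1]
  M: [ 0  1  0]
  [L]: (-1)·1+(2)·0+(-1)·1 = -2
  [M]: (-1)·0+(2)·1+(-1)·0 = 2
⇒ L^-2 M^2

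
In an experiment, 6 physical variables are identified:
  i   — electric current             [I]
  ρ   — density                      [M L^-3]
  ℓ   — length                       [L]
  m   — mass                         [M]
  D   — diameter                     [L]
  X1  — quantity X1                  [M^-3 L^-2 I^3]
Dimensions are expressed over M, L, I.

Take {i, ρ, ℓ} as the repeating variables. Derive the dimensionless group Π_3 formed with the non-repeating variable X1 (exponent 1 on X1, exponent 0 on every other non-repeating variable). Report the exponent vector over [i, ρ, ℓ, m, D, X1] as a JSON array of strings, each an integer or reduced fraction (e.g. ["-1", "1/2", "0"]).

["-3", "3", "11", "0", "0", "1"]

Exponent matrix [M,L,I] × [i,ρ,ℓ,m,D,X1]:
  M: [ 0  1  0  1  0 -3]
  L: [ 0 -3  1  0  1 -2]
  I: [ 1  0  0  0  0  3]
Echelon form has 3 nonzero rows (pivots: i,ρ,ℓ)
Repeat: i,ρ,ℓ; free: m,D,X1
RREF:
  r0: [   1    0    0    0    0    3]
  r1: [   0    1    0    1    0   -3]
  r2: [   0    0    1    3    1  -11]
Fix exponent of X1 at 1, m at 0, D at 0; solve each RREF row for its pivot's exponent:
  r0: exp(i) + (3)·1 = 0 ⇒ exp(i) = -3
  r1: exp(ρ) + (-3)·1 = 0 ⇒ exp(ρ) = 3
  r2: exp(ℓ) + (-11)·1 = 0 ⇒ exp(ℓ) = 11
Π_3 = i^-3 · ρ^3 · ℓ^11 · X1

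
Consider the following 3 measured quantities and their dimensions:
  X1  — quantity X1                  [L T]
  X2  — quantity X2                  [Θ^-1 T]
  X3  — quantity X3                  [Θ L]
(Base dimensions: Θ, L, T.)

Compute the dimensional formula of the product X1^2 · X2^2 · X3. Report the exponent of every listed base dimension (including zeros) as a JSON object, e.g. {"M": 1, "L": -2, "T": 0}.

{"Θ": -1, "L": 3, "T": 4}

Dimensional matrix (Θ×L×T by X1×X2×X3):
  Θ: [ 0 -1  1]
  L: [ 1  0  1]
  T: [ 1  1  0]
  [Θ]: (2)·0+(2)·-1+(1)·1 = -1
  [L]: (2)·1+(2)·0+(1)·1 = 3
  [T]: (2)·1+(2)·1+(1)·0 = 4
⇒ Θ^-1 L^3 T^4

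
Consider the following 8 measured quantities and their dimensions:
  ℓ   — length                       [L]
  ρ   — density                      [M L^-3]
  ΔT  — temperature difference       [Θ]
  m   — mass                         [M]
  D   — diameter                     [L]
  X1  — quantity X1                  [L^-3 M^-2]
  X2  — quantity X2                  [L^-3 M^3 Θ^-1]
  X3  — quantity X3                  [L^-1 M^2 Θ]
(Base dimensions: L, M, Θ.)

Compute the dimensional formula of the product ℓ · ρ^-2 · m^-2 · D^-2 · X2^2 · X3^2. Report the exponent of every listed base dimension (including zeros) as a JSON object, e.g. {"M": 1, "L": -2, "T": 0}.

Exponent matrix [L,M,Θ] × [ℓ,ρ,ΔT,m,D,X1,X2,X3]:
  L: [ 1 -3  0  0  1 -3 -3 -1]
  M: [ 0  1  0  1  0 -2  3  2]
  Θ: [ 0  0  1  0  0  0 -1  1]
  [L]: (1)·1+(-2)·-3+(-2)·0+(-2)·1+(2)·-3+(2)·-1 = -3
  [M]: (1)·0+(-2)·1+(-2)·1+(-2)·0+(2)·3+(2)·2 = 6
  [Θ]: (1)·0+(-2)·0+(-2)·0+(-2)·0+(2)·-1+(2)·1 = 0
⇒ L^-3 M^6

{"L": -3, "M": 6, "Θ": 0}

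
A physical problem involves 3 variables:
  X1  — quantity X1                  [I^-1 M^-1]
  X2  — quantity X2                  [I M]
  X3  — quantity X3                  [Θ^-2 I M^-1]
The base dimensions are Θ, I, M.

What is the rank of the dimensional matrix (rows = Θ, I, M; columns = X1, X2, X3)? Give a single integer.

Dimensional matrix (Θ×I×M by X1×X2×X3):
  Θ: [ 0  0 -2]
  I: [-1  1  1]
  M: [-1  1 -1]
Echelon form has 2 nonzero rows (pivots: X1,X3)

2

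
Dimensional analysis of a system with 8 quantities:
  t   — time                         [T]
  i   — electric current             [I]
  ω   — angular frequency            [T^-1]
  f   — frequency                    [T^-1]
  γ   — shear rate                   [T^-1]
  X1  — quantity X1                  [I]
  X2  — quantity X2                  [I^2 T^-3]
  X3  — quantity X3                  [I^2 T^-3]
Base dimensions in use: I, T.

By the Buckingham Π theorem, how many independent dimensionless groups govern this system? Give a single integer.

6

Exponent matrix [I,T] × [t,i,ω,f,γ,X1,X2,X3]:
  I: [ 0  1  0  0  0  1  2  2]
  T: [ 1  0 -1 -1 -1  0 -3 -3]
RREF → pivots at {t,i} ⇒ r = 2
Π count = n − r = 8 − 2 = 6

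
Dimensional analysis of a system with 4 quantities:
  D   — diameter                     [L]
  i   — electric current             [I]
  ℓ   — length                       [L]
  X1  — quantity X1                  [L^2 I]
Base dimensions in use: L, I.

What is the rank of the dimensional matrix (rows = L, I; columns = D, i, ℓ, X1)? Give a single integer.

Write exponents as rows L,I / cols D,i,ℓ,X1:
  L: [ 1  0  1  2]
  I: [ 0  1  0  1]
RREF → pivots at {D,i} ⇒ r = 2

2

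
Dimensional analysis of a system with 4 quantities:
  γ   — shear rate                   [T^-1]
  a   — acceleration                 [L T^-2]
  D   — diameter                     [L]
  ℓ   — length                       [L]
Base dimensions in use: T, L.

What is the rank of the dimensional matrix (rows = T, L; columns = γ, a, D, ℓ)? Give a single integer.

Dimensional matrix (T×L by γ×a×D×ℓ):
  T: [-1 -2  0  0]
  L: [ 0  1  1  1]
Echelon form has 2 nonzero rows (pivots: γ,a)

2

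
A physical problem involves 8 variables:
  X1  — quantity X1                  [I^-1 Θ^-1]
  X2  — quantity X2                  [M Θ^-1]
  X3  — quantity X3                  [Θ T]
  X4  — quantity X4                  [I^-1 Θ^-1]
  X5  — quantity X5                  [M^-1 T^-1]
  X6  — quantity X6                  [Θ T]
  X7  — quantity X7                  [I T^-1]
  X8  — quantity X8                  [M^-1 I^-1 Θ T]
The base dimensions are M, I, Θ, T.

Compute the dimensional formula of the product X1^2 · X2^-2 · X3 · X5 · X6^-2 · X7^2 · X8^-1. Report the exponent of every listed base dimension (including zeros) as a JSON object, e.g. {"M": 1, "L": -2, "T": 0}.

{"M": -2, "I": 1, "Θ": -2, "T": -5}

Exponent matrix [M,I,Θ,T] × [X1,X2,X3,X4,X5,X6,X7,X8]:
  M: [ 0  1  0  0 -1  0  0 -1]
  I: [-1  0  0 -1  0  0  1 -1]
  Θ: [-1 -1  1 -1  0  1  0  1]
  T: [ 0  0  1  0 -1  1 -1  1]
  [M]: (2)·0+(-2)·1+(1)·0+(1)·-1+(-2)·0+(2)·0+(-1)·-1 = -2
  [I]: (2)·-1+(-2)·0+(1)·0+(1)·0+(-2)·0+(2)·1+(-1)·-1 = 1
  [Θ]: (2)·-1+(-2)·-1+(1)·1+(1)·0+(-2)·1+(2)·0+(-1)·1 = -2
  [T]: (2)·0+(-2)·0+(1)·1+(1)·-1+(-2)·1+(2)·-1+(-1)·1 = -5
⇒ M^-2 I Θ^-2 T^-5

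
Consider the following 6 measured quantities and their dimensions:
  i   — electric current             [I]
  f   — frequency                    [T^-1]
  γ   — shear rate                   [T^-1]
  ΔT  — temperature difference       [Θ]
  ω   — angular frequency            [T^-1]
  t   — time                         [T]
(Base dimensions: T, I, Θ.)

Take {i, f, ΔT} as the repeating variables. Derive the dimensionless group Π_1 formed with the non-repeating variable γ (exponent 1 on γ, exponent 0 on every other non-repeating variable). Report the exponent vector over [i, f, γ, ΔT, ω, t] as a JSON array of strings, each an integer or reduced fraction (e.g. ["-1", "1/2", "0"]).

Write exponents as rows T,I,Θ / cols i,f,γ,ΔT,ω,t:
  T: [ 0 -1 -1  0 -1  1]
  I: [ 1  0  0  0  0  0]
  Θ: [ 0  0  0  1  0  0]
Row reduction gives pivot columns i,f,ΔT; rank = 3
Pivot set = {i,f,ΔT}, free = {γ,ω,t}
RREF:
  r0: [   1    0    0    0    0    0]
  r1: [   0    1    1    0    1   -1]
  r2: [   0    0    0    1    0    0]
Fix exponent of γ at 1, ω at 0, t at 0; solve each RREF row for its pivot's exponent:
  r0: exp(i) + (0)·1 = 0 ⇒ exp(i) = 0
  r1: exp(f) + (1)·1 = 0 ⇒ exp(f) = -1
  r2: exp(ΔT) + (0)·1 = 0 ⇒ exp(ΔT) = 0
Π_1 = f^-1 · γ

["0", "-1", "1", "0", "0", "0"]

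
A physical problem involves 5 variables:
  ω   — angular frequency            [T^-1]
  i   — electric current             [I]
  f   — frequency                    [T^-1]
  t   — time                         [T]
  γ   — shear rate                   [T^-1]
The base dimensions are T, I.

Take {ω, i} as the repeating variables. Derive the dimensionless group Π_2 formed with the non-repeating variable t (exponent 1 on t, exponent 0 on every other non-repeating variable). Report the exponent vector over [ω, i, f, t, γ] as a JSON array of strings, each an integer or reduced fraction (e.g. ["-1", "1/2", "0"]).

["1", "0", "0", "1", "0"]

Write exponents as rows T,I / cols ω,i,f,t,γ:
  T: [-1  0 -1  1 -1]
  I: [ 0  1  0  0  0]
Echelon form has 2 nonzero rows (pivots: ω,i)
Repeat: ω,i; free: f,t,γ
RREF:
  r0: [   1    0    1   -1    1]
  r1: [   0    1    0    0    0]
Fix exponent of t at 1, f at 0, γ at 0; solve each RREF row for its pivot's exponent:
  r0: exp(ω) + (-1)·1 = 0 ⇒ exp(ω) = 1
  r1: exp(i) + (0)·1 = 0 ⇒ exp(i) = 0
Π_2 = ω · t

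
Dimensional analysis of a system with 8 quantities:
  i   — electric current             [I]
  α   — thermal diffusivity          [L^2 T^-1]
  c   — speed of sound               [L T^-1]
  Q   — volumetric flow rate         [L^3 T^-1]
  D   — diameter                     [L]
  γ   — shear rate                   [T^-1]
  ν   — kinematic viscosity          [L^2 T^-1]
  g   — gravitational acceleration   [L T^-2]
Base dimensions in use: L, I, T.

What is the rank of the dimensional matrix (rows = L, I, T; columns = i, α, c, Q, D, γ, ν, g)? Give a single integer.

3

Write exponents as rows L,I,T / cols i,α,c,Q,D,γ,ν,g:
  L: [ 0  2  1  3  1  0  2  1]
  I: [ 1  0  0  0  0  0  0  0]
  T: [ 0 -1 -1 -1  0 -1 -1 -2]
Echelon form has 3 nonzero rows (pivots: i,α,c)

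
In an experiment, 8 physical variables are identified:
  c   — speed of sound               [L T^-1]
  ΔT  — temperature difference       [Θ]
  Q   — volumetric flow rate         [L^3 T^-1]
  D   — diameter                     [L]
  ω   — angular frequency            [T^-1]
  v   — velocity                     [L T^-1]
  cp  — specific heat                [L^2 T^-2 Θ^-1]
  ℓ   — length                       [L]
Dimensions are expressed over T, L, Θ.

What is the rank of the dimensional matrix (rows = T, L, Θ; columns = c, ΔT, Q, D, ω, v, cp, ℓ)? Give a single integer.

3

Dimensional matrix (T×L×Θ by c×ΔT×Q×D×ω×v×cp×ℓ):
  T: [-1  0 -1  0 -1 -1 -2  0]
  L: [ 1  0  3  1  0  1  2  1]
  Θ: [ 0  1  0  0  0  0 -1  0]
Row reduction gives pivot columns c,ΔT,Q; rank = 3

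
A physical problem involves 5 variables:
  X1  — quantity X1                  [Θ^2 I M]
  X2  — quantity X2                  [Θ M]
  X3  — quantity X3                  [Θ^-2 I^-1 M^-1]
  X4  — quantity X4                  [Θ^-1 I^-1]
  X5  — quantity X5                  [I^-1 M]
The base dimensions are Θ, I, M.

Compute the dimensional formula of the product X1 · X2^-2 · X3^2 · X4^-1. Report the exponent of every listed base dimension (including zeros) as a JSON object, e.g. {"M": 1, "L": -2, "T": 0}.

Dimensional matrix (Θ×I×M by X1×X2×X3×X4×X5):
  Θ: [ 2  1 -2 -1  0]
  I: [ 1  0 -1 -1 -1]
  M: [ 1  1 -1  0  1]
  [Θ]: (1)·2+(-2)·1+(2)·-2+(-1)·-1 = -3
  [I]: (1)·1+(-2)·0+(2)·-1+(-1)·-1 = 0
  [M]: (1)·1+(-2)·1+(2)·-1+(-1)·0 = -3
⇒ Θ^-3 M^-3

{"Θ": -3, "I": 0, "M": -3}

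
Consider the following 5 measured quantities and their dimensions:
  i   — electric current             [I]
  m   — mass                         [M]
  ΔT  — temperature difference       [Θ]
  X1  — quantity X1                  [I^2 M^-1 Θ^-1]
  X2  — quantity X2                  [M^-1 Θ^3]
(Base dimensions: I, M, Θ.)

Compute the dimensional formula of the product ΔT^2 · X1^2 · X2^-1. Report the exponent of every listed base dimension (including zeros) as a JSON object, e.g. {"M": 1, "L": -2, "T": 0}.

{"I": 4, "M": -1, "Θ": -3}

Write exponents as rows I,M,Θ / cols i,m,ΔT,X1,X2:
  I: [ 1  0  0  2  0]
  M: [ 0  1  0 -1 -1]
  Θ: [ 0  0  1 -1  3]
  [I]: (2)·0+(2)·2+(-1)·0 = 4
  [M]: (2)·0+(2)·-1+(-1)·-1 = -1
  [Θ]: (2)·1+(2)·-1+(-1)·3 = -3
⇒ I^4 M^-1 Θ^-3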